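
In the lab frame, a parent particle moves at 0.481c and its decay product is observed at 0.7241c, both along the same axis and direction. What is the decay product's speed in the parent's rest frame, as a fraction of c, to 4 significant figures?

u' ≈ 0.3730c

Inverse velocity addition: u' = (u − v)/(1 − uv/c²)
= (0.7241 − 0.481)/(1 − 0.7241×0.481) = 0.2431/0.651708 = 0.3730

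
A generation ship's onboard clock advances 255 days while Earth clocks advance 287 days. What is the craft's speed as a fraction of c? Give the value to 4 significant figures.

β ≈ 0.4589

γ = Δt/τ₀ = 287/255 = 1.12549
β = √(1 − 1/γ²) = √(1 − 1/1.12549²) = 0.4589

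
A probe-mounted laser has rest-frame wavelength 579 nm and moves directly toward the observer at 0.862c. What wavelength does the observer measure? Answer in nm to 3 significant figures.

Relativistic Doppler: λ_obs = λ_src √((1−β)/(1+β))
= 579 × √(0.13800/1.8620) = 579 × 0.27224 = 158 nm

λ_obs ≈ 158 nm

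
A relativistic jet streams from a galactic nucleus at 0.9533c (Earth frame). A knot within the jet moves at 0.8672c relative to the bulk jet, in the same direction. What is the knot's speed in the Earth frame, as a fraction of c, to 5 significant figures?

Relativistic velocity addition: u = (u' + v)/(1 + u'v/c²)
= (0.8672 + 0.9533)/(1 + 0.8672×0.9533) = 1.8205/1.826702 = 0.99660

u ≈ 0.99660c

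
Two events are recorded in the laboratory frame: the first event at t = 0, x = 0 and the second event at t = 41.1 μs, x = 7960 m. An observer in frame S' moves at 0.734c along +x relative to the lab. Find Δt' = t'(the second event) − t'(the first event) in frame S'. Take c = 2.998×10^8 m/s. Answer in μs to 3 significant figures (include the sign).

Δt' ≈ 31.8 μs

γ = 1/√(1 − 0.734²) = 1.4724
Δt' = γ(Δt − vΔx/c²) = 1.4724 × (41.1 μs − 0.734×7960 m / (2.998×10^8 m/s))
= 1.4724 × (21.612 μs) = 31.8 μs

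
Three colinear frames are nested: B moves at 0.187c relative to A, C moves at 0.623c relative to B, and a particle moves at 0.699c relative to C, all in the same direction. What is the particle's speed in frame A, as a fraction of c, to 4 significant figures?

u ≈ 0.9452c

Compose boost 2: (0.623 + 0.187)/(1 + 0.623×0.187) = 0.8100/1.11650 = 0.725481
Compose boost 3: (0.699 + 0.725481)/(1 + 0.699×0.725481) = 1.42448/1.50711 = 0.9452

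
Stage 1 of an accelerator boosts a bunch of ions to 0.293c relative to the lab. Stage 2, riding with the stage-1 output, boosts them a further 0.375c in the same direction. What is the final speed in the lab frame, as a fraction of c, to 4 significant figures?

u ≈ 0.6019c

Compose boost 2: (0.375 + 0.293)/(1 + 0.375×0.293) = 0.6680/1.10987 = 0.6019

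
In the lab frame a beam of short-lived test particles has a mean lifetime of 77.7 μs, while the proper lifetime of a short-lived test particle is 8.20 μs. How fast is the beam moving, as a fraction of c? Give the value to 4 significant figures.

γ = Δt/τ₀ = 77.7/8.20 = 9.47561
β = √(1 − 1/γ²) = √(1 − 1/9.47561²) = 0.9944

β ≈ 0.9944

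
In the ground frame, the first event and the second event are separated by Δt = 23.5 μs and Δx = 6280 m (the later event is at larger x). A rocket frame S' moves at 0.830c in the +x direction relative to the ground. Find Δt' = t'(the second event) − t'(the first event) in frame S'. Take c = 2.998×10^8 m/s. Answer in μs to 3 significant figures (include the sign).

Δt' ≈ 11.0 μs

γ = 1/√(1 − 0.830²) = 1.7929
Δt' = γ(Δt − vΔx/c²) = 1.7929 × (23.5 μs − 0.830×6280 m / (2.998×10^8 m/s))
= 1.7929 × (6.1137 μs) = 11.0 μs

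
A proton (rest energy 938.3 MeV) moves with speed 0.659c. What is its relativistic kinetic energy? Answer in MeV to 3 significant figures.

K ≈ 309 MeV

γ = 1/√(1 − 0.659²) = 1.3295
K = (γ − 1)m₀c² = (1.3295 − 1) × 938.3 MeV = 0.32953 × 938.3 MeV = 309 MeV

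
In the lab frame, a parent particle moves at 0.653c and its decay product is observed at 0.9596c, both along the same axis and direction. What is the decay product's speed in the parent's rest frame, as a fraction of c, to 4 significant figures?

u' ≈ 0.8211c

Inverse velocity addition: u' = (u − v)/(1 − uv/c²)
= (0.9596 − 0.653)/(1 − 0.9596×0.653) = 0.3066/0.373381 = 0.8211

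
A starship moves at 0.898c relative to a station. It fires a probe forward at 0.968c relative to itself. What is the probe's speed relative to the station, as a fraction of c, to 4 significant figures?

Relativistic velocity addition: u = (u' + v)/(1 + u'v/c²)
= (0.968 + 0.898)/(1 + 0.968×0.898) = 1.866/1.86926 = 0.9983

u ≈ 0.9983c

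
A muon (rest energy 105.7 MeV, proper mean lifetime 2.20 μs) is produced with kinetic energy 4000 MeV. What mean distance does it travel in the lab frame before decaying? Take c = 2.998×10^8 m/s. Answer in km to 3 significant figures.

d ≈ 25.6 km

γ = 1 + K/(m₀c²) = 1 + 4000/105.7 = 38.843
β = √(1 − 1/γ²) = 0.99967
Dilated lifetime: γτ₀ = 38.843 × 2.20 μs = 85.454 μs
d = βc·γτ₀ = 0.99967 × (2.998×10^8 m/s) × 8.5454×10^-5 s = 25.6 km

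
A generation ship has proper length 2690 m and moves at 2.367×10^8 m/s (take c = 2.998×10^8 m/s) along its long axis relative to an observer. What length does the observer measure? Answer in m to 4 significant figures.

L ≈ 1651 m

β = v/c = 2.367×10^8 / 2.998×10^8 = 0.789526
γ = 1/√(1 − 0.789526²) = 1.62942
Length contraction: L = L₀/γ = 2690/1.62942 = 1651 m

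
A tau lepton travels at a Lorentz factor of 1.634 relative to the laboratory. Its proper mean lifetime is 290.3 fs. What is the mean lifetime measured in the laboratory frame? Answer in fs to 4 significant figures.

Δt ≈ 474.4 fs

γ = 1.634 (given)
Time dilation: Δt = γτ₀ = 1.634 × 290.3 fs = 474.4 fs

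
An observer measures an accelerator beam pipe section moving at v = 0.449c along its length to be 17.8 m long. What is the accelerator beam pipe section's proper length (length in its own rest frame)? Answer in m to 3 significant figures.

L₀ ≈ 19.9 m

γ = 1/√(1 − 0.449²) = 1.1192
L₀ = γL = 1.1192 × 17.8 = 19.9 m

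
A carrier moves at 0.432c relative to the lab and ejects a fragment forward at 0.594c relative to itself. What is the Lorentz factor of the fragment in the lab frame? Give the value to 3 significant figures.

u_lab = (0.594 + 0.432)/(1 + 0.594×0.432) = 1.026/1.25661 = 0.816484
γ = 1/√(1 − 0.816484²) = 1.73

γ ≈ 1.73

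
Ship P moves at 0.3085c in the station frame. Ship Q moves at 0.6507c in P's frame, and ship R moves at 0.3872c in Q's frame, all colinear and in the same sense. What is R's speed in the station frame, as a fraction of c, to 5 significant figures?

Compose boost 2: (0.6507 + 0.3085)/(1 + 0.6507×0.3085) = 0.95920/1.200741 = 0.7988401
Compose boost 3: (0.3872 + 0.7988401)/(1 + 0.3872×0.7988401) = 1.186040/1.309311 = 0.90585

u ≈ 0.90585c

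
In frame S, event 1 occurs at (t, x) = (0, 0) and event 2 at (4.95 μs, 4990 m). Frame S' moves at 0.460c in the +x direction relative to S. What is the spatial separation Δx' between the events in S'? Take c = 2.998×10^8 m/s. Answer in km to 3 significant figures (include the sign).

γ = 1/√(1 − 0.460²) = 1.1262
Δx' = γ(Δx − vΔt) = 1.1262 × (4990 m − 0.460×(2.998×10^8 m/s)×4.95×10^-6 s)
= 1.1262 × (4307.4 m) = 4.85 km

Δx' ≈ 4.85 km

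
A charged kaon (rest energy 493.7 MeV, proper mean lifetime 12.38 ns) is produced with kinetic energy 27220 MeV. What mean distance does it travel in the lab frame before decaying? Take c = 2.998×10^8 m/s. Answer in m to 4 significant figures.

γ = 1 + K/(m₀c²) = 1 + 27220/493.7 = 56.1347
β = √(1 − 1/γ²) = 0.999841
Dilated lifetime: γτ₀ = 56.1347 × 12.38 ns = 694.948 ns
d = βc·γτ₀ = 0.999841 × (2.998×10^8 m/s) × 6.94948×10^-7 s = 208.3 m

d ≈ 208.3 m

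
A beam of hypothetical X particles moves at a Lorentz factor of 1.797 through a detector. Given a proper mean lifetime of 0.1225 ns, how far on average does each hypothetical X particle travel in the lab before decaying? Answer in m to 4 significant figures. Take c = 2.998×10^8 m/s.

d ≈ 0.05483 m

β = √(1 − 1/γ²) = √(1 − 1/1.797²) = 0.830859
Dilated lifetime: Δt = γτ₀ = 1.797 × 0.1225 ns = 0.220132 ns
d = vΔt = 0.830859c × 0.220132 ns = 2.49092×10^8 m/s × 2.20132×10^-10 s = 0.05483 m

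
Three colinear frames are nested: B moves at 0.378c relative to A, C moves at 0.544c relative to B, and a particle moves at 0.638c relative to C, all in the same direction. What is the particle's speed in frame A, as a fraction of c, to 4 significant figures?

u ≈ 0.9428c

Compose boost 2: (0.544 + 0.378)/(1 + 0.544×0.378) = 0.9220/1.20563 = 0.764744
Compose boost 3: (0.638 + 0.764744)/(1 + 0.638×0.764744) = 1.40274/1.48791 = 0.9428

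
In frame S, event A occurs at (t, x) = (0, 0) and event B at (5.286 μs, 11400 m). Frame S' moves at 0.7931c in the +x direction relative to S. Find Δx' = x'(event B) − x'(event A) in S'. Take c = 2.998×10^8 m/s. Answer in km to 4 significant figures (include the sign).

γ = 1/√(1 − 0.7931²) = 1.64179
Δx' = γ(Δx − vΔt) = 1.64179 × (11400 m − 0.7931×(2.998×10^8 m/s)×5.286×10^-6 s)
= 1.64179 × (10143.1 m) = 16.65 km

Δx' ≈ 16.65 km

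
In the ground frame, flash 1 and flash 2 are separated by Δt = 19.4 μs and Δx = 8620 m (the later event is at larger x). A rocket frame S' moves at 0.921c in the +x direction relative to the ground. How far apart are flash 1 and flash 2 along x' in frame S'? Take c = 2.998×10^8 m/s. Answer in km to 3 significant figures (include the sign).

γ = 1/√(1 − 0.921²) = 2.5670
Δx' = γ(Δx − vΔt) = 2.5670 × (8620 m − 0.921×(2.998×10^8 m/s)×19.4×10^-6 s)
= 2.5670 × (3263.4 m) = 8.38 km

Δx' ≈ 8.38 km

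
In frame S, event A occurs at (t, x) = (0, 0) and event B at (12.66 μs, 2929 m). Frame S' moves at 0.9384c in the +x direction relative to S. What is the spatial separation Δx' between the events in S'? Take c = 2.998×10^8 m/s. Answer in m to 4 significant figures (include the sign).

Δx' ≈ -1831 m

γ = 1/√(1 − 0.9384²) = 2.89393
Δx' = γ(Δx − vΔt) = 2.89393 × (2929 m − 0.9384×(2.998×10^8 m/s)×12.66×10^-6 s)
= 2.89393 × (-632.667 m) = -1831 m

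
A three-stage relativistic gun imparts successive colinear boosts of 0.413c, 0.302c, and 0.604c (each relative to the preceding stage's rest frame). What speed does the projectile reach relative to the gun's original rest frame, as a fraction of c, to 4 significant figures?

u ≈ 0.8958c

Compose boost 2: (0.302 + 0.413)/(1 + 0.302×0.413) = 0.7150/1.12473 = 0.635710
Compose boost 3: (0.604 + 0.635710)/(1 + 0.604×0.635710) = 1.23971/1.38397 = 0.8958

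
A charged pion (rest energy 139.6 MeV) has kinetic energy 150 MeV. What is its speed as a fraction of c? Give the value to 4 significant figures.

β ≈ 0.8761

γ = 1 + K/(m₀c²) = 1 + 150/139.6 = 2.07450
β = √(1 − 1/γ²) = 0.8761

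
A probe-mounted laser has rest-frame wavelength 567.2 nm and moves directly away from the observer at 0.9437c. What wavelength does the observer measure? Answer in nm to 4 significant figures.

λ_obs ≈ 3333 nm

Relativistic Doppler: λ_obs = λ_src √((1+β)/(1−β))
= 567.2 × √(1.94370/0.0563000) = 567.2 × 5.87571 = 3333 nm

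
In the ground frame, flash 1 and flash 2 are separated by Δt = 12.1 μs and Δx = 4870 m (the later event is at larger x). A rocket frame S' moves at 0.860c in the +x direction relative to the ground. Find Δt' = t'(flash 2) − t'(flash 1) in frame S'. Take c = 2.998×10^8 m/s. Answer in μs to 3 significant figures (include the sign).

γ = 1/√(1 − 0.860²) = 1.9597
Δt' = γ(Δt − vΔx/c²) = 1.9597 × (12.1 μs − 0.860×4870 m / (2.998×10^8 m/s))
= 1.9597 × (-1.8700 μs) = -3.66 μs

Δt' ≈ -3.66 μs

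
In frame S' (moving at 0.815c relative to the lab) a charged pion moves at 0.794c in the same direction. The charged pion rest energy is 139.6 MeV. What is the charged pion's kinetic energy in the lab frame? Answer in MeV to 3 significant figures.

K ≈ 513 MeV

u_lab = (0.794 + 0.815)/(1 + 0.794×0.815) = 0.976863
γ = 1/√(1 − 0.976863²) = 4.6758
K = (γ − 1)m₀c² = (4.6758 − 1) × 139.6 = 3.6758 × 139.6 = 513 MeV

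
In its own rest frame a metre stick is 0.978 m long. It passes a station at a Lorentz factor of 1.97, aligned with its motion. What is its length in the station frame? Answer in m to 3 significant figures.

γ = 1.97 (given)
Length contraction: L = L₀/γ = 0.978/1.97 = 0.496 m

L ≈ 0.496 m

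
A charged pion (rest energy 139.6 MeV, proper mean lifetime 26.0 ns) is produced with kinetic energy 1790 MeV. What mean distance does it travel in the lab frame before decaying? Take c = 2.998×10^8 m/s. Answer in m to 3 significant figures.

d ≈ 107 m

γ = 1 + K/(m₀c²) = 1 + 1790/139.6 = 13.822
β = √(1 − 1/γ²) = 0.99738
Dilated lifetime: γτ₀ = 13.822 × 26.0 ns = 359.38 ns
d = βc·γτ₀ = 0.99738 × (2.998×10^8 m/s) × 3.5938×10^-7 s = 107 m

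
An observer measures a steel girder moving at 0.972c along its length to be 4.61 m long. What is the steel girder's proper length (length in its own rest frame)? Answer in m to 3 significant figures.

L₀ ≈ 19.6 m

γ = 1/√(1 − 0.972²) = 4.2557
L₀ = γL = 4.2557 × 4.61 = 19.6 m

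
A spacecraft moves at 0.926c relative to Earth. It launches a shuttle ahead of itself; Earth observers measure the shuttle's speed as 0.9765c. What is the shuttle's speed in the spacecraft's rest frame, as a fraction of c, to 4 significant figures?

Inverse velocity addition: u' = (u − v)/(1 − uv/c²)
= (0.9765 − 0.926)/(1 − 0.9765×0.926) = 0.05050/0.0957610 = 0.5274

u' ≈ 0.5274c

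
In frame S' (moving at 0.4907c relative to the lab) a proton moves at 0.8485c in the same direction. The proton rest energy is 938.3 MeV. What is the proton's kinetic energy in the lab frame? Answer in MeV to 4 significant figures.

K ≈ 1944 MeV

u_lab = (0.8485 + 0.4907)/(1 + 0.8485×0.4907) = 0.9455230
γ = 1/√(1 − 0.9455230²) = 3.07168
K = (γ − 1)m₀c² = (3.07168 − 1) × 938.3 = 2.07168 × 938.3 = 1944 MeV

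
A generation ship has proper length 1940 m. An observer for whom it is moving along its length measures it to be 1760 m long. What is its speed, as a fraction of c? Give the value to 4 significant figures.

β ≈ 0.4207

γ = L₀/L = 1940/1760 = 1.10227
β = √(1 − 1/γ²) = 0.4207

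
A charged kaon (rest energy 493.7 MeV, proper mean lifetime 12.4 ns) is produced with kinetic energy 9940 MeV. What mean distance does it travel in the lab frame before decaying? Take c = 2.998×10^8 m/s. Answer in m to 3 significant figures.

γ = 1 + K/(m₀c²) = 1 + 9940/493.7 = 21.134
β = √(1 − 1/γ²) = 0.99888
Dilated lifetime: γτ₀ = 21.134 × 12.4 ns = 262.06 ns
d = βc·γτ₀ = 0.99888 × (2.998×10^8 m/s) × 2.6206×10^-7 s = 78.5 m

d ≈ 78.5 m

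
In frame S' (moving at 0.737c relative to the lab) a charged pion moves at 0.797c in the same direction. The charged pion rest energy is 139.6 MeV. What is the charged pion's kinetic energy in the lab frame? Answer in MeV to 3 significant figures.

u_lab = (0.797 + 0.737)/(1 + 0.797×0.737) = 0.966367
γ = 1/√(1 − 0.966367²) = 3.8885
K = (γ − 1)m₀c² = (3.8885 − 1) × 139.6 = 2.8885 × 139.6 = 403 MeV

K ≈ 403 MeV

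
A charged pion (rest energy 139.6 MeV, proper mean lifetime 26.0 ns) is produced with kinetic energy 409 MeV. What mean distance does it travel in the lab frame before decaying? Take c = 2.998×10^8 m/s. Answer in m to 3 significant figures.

γ = 1 + K/(m₀c²) = 1 + 409/139.6 = 3.9298
β = √(1 − 1/γ²) = 0.96708
Dilated lifetime: γτ₀ = 3.9298 × 26.0 ns = 102.17 ns
d = βc·γτ₀ = 0.96708 × (2.998×10^8 m/s) × 1.0217×10^-7 s = 29.6 m

d ≈ 29.6 m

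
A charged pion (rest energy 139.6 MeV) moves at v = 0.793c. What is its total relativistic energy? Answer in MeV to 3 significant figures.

γ = 1/√(1 − 0.793²) = 1.6414
E = γm₀c² = 1.6414 × 139.6 MeV = 229 MeV

E ≈ 229 MeV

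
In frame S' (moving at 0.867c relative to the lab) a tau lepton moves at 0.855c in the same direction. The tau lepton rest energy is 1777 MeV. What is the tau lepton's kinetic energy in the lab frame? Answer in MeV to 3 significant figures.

u_lab = (0.855 + 0.867)/(1 + 0.855×0.867) = 0.988925
γ = 1/√(1 − 0.988925²) = 6.7378
K = (γ − 1)m₀c² = (6.7378 − 1) × 1777 = 5.7378 × 1777 = 10200 MeV

K ≈ 10200 MeV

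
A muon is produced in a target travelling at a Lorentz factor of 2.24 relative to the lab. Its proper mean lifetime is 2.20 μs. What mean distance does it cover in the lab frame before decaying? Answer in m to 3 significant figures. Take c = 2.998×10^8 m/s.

d ≈ 1320 m

β = √(1 − 1/γ²) = √(1 − 1/2.24²) = 0.89482
Dilated lifetime: Δt = γτ₀ = 2.24 × 2.20 μs = 4.9280 μs
d = vΔt = 0.89482c × 4.9280 μs = 2.6827×10^8 m/s × 4.9280×10^-6 s = 1320 m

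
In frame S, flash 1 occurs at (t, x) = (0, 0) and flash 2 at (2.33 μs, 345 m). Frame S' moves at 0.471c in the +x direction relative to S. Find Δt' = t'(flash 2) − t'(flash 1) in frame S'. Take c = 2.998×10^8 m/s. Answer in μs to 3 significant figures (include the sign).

γ = 1/√(1 − 0.471²) = 1.1336
Δt' = γ(Δt − vΔx/c²) = 1.1336 × (2.33 μs − 0.471×345 m / (2.998×10^8 m/s))
= 1.1336 × (1.7880 μs) = 2.03 μs

Δt' ≈ 2.03 μs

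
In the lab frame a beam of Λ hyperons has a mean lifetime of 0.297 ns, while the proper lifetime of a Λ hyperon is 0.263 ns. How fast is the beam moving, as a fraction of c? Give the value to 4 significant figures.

γ = Δt/τ₀ = 0.297/0.263 = 1.12928
β = √(1 − 1/γ²) = √(1 − 1/1.12928²) = 0.4646

β ≈ 0.4646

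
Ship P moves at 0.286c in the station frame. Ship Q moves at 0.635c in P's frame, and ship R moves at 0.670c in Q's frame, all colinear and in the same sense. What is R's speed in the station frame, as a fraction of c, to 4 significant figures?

Compose boost 2: (0.635 + 0.286)/(1 + 0.635×0.286) = 0.9210/1.18161 = 0.779445
Compose boost 3: (0.670 + 0.779445)/(1 + 0.670×0.779445) = 1.44944/1.52223 = 0.9522

u ≈ 0.9522c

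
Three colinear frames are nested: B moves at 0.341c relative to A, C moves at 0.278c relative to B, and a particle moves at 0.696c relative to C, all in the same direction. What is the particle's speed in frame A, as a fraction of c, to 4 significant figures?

u ≈ 0.9052c

Compose boost 2: (0.278 + 0.341)/(1 + 0.278×0.341) = 0.6190/1.09480 = 0.565401
Compose boost 3: (0.696 + 0.565401)/(1 + 0.696×0.565401) = 1.26140/1.39352 = 0.9052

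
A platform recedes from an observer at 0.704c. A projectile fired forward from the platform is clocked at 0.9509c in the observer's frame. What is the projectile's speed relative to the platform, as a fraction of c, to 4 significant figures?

u' ≈ 0.7469c

Inverse velocity addition: u' = (u − v)/(1 − uv/c²)
= (0.9509 − 0.704)/(1 − 0.9509×0.704) = 0.2469/0.330566 = 0.7469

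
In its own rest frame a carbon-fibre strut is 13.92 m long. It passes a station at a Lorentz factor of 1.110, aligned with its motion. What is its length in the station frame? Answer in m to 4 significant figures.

γ = 1.110 (given)
Length contraction: L = L₀/γ = 13.92/1.110 = 12.54 m

L ≈ 12.54 m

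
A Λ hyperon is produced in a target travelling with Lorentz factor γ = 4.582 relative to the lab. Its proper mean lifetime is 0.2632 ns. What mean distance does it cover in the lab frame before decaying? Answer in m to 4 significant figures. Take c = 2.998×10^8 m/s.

d ≈ 0.3528 m

β = √(1 − 1/γ²) = √(1 − 1/4.582²) = 0.975894
Dilated lifetime: Δt = γτ₀ = 4.582 × 0.2632 ns = 1.20598 ns
d = vΔt = 0.975894c × 1.20598 ns = 2.92573×10^8 m/s × 1.20598×10^-9 s = 0.3528 m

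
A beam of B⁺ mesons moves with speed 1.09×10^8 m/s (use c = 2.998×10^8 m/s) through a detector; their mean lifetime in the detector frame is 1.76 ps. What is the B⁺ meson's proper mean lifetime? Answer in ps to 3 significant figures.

τ₀ ≈ 1.64 ps

β = v/c = 1.09×10^8 / 2.998×10^8 = 0.36358
γ = 1/√(1 − 0.36358²) = 1.0735
Proper time: τ₀ = Δt/γ = 1.76/1.0735 = 1.64 ps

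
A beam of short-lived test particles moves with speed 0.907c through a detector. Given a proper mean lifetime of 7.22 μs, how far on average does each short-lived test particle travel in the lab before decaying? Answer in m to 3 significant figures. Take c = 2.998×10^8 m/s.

d ≈ 4660 m

γ = 1/√(1 − 0.907²) = 2.3746
Dilated lifetime: Δt = γτ₀ = 2.3746 × 7.22 μs = 17.144 μs
d = vΔt = 0.907c × 17.144 μs = 2.7192×10^8 m/s × 1.7144×10^-5 s = 4660 m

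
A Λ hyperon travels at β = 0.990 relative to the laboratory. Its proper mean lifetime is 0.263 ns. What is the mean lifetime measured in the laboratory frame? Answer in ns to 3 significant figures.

γ = 1/√(1 − 0.990²) = 7.0888
Time dilation: Δt = γτ₀ = 7.0888 × 0.263 ns = 1.86 ns

Δt ≈ 1.86 ns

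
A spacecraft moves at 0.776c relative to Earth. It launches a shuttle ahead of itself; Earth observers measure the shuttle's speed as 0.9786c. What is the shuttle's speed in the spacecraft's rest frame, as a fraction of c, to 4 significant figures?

u' ≈ 0.8420c

Inverse velocity addition: u' = (u − v)/(1 − uv/c²)
= (0.9786 − 0.776)/(1 − 0.9786×0.776) = 0.2026/0.240606 = 0.8420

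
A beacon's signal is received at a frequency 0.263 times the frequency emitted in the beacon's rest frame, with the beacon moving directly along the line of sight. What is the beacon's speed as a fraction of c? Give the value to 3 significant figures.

β ≈ 0.871

f_obs/f_src = √((1−β)/(1+β)) = 0.263  ⇒  (1−β)/(1+β) = 0.069169
β = |1 − D²|/(1 + D²) = |1 − 0.069169|/(1 + 0.069169) = 0.871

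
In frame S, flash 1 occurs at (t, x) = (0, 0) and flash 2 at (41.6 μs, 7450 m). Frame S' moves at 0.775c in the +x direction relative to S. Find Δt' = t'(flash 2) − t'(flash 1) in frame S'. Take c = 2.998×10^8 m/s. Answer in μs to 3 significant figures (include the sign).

Δt' ≈ 35.4 μs

γ = 1/√(1 − 0.775²) = 1.5824
Δt' = γ(Δt − vΔx/c²) = 1.5824 × (41.6 μs − 0.775×7450 m / (2.998×10^8 m/s))
= 1.5824 × (22.341 μs) = 35.4 μs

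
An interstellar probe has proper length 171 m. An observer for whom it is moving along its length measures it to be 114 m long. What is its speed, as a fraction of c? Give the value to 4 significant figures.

γ = L₀/L = 171/114 = 1.50000
β = √(1 − 1/γ²) = 0.7454

β ≈ 0.7454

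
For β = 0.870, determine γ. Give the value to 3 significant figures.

γ = 1/√(1 − β²) = 1/√(1 − 0.870²) = 1/√(0.24310) = 2.03

γ ≈ 2.03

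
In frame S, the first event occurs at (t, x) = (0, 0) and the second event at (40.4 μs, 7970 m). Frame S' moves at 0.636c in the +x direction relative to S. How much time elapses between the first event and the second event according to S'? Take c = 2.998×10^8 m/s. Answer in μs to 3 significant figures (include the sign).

Δt' ≈ 30.4 μs

γ = 1/√(1 − 0.636²) = 1.2959
Δt' = γ(Δt − vΔx/c²) = 1.2959 × (40.4 μs − 0.636×7970 m / (2.998×10^8 m/s))
= 1.2959 × (23.492 μs) = 30.4 μs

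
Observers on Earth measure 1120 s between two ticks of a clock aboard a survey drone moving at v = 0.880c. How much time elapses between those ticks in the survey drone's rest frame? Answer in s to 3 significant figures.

τ₀ ≈ 532 s

γ = 1/√(1 − 0.880²) = 2.1054
Proper time: τ₀ = Δt/γ = 1120/2.1054 = 532 s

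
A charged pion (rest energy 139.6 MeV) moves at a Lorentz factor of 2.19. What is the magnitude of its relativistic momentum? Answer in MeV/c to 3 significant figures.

p ≈ 272 MeV/c

β = √(1 − 1/γ²) = √(1 − 1/2.19²) = 0.88966
p = γβm₀c = 2.19 × 0.88966 × 139.6 MeV/c = 272 MeV/c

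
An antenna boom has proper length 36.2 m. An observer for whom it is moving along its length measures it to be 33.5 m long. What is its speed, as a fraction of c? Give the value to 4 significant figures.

β ≈ 0.3790

γ = L₀/L = 36.2/33.5 = 1.08060
β = √(1 − 1/γ²) = 0.3790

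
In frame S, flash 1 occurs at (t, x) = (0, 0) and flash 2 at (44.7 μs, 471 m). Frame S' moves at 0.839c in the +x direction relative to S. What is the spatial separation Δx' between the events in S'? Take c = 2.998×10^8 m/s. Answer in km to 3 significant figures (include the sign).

γ = 1/√(1 − 0.839²) = 1.8378
Δx' = γ(Δx − vΔt) = 1.8378 × (471 m − 0.839×(2.998×10^8 m/s)×44.7×10^-6 s)
= 1.8378 × (-10772 m) = -19.8 km

Δx' ≈ -19.8 km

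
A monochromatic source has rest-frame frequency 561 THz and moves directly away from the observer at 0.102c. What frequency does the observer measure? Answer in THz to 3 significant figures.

f_obs ≈ 506 THz

Relativistic Doppler: f_obs = f_src √((1−β)/(1+β))
= 561 × √(0.89800/1.1020) = 561 × 0.90271 = 506 THz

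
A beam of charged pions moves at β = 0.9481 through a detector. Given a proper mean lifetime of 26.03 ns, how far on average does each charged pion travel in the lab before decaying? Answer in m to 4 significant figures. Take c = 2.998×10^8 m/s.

d ≈ 23.27 m

γ = 1/√(1 − 0.9481²) = 3.14493
Dilated lifetime: Δt = γτ₀ = 3.14493 × 26.03 ns = 81.8625 ns
d = vΔt = 0.9481c × 81.8625 ns = 2.84240×10^8 m/s × 8.18625×10^-8 s = 23.27 m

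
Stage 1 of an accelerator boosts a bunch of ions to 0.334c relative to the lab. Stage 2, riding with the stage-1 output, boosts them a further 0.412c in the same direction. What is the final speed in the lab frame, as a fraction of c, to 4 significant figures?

Compose boost 2: (0.412 + 0.334)/(1 + 0.412×0.334) = 0.7460/1.13761 = 0.6558

u ≈ 0.6558c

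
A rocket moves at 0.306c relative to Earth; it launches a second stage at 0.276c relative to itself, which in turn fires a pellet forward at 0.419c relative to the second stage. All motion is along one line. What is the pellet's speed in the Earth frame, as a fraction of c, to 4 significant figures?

Compose boost 2: (0.276 + 0.306)/(1 + 0.276×0.306) = 0.5820/1.08446 = 0.536675
Compose boost 3: (0.419 + 0.536675)/(1 + 0.419×0.536675) = 0.955675/1.22487 = 0.7802

u ≈ 0.7802c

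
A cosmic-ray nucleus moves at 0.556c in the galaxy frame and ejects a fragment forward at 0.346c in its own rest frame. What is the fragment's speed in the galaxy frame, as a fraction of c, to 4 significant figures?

Compose boost 2: (0.346 + 0.556)/(1 + 0.346×0.556) = 0.9020/1.19238 = 0.7565

u ≈ 0.7565c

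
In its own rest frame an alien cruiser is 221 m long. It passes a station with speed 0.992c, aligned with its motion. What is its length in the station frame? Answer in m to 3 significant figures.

γ = 1/√(1 − 0.992²) = 7.9216
Length contraction: L = L₀/γ = 221/7.9216 = 27.9 m

L ≈ 27.9 m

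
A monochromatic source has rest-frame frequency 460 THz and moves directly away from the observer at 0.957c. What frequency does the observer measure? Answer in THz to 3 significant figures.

f_obs ≈ 68.2 THz

Relativistic Doppler: f_obs = f_src √((1−β)/(1+β))
= 460 × √(0.043000/1.9570) = 460 × 0.14823 = 68.2 THz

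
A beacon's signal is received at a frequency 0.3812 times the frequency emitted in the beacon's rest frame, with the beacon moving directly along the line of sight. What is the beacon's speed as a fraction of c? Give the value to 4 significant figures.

β ≈ 0.7462

f_obs/f_src = √((1−β)/(1+β)) = 0.3812  ⇒  (1−β)/(1+β) = 0.145313
β = |1 − D²|/(1 + D²) = |1 − 0.145313|/(1 + 0.145313) = 0.7462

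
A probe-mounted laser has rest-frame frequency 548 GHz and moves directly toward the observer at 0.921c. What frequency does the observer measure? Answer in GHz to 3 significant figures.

Relativistic Doppler: f_obs = f_src √((1+β)/(1−β))
= 548 × √(1.9210/0.079000) = 548 × 4.9312 = 2700 GHz

f_obs ≈ 2700 GHz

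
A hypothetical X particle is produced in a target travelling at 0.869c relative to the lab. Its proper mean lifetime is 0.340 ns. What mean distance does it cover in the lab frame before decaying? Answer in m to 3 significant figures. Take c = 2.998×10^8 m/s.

d ≈ 0.179 m

γ = 1/√(1 − 0.869²) = 2.0210
Dilated lifetime: Δt = γτ₀ = 2.0210 × 0.340 ns = 0.68713 ns
d = vΔt = 0.869c × 0.68713 ns = 2.6053×10^8 m/s × 6.8713×10^-10 s = 0.179 m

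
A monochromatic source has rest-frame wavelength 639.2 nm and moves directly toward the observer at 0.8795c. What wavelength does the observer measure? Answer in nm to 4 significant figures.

Relativistic Doppler: λ_obs = λ_src √((1−β)/(1+β))
= 639.2 × √(0.120500/1.87950) = 639.2 × 0.253205 = 161.8 nm

λ_obs ≈ 161.8 nm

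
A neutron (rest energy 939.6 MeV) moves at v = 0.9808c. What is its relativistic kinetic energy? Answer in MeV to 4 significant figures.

K ≈ 3878 MeV

γ = 1/√(1 − 0.9808²) = 5.12778
K = (γ − 1)m₀c² = (5.12778 − 1) × 939.6 MeV = 4.12778 × 939.6 MeV = 3878 MeV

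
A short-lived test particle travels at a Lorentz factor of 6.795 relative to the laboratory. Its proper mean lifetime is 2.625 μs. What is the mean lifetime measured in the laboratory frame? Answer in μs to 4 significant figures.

γ = 6.795 (given)
Time dilation: Δt = γτ₀ = 6.795 × 2.625 μs = 17.84 μs

Δt ≈ 17.84 μs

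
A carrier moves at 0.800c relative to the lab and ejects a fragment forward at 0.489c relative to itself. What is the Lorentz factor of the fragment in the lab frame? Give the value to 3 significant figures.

γ ≈ 2.66

u_lab = (0.489 + 0.800)/(1 + 0.489×0.800) = 1.289/1.39120 = 0.926538
γ = 1/√(1 − 0.926538²) = 2.66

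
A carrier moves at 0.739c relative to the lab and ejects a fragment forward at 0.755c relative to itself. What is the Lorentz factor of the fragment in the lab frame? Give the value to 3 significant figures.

γ ≈ 3.53

u_lab = (0.755 + 0.739)/(1 + 0.755×0.739) = 1.494/1.55795 = 0.958956
γ = 1/√(1 − 0.958956²) = 3.53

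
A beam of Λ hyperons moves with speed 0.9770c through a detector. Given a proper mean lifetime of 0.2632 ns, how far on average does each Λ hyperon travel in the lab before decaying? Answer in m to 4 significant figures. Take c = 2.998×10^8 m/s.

γ = 1/√(1 − 0.9770²) = 4.68957
Dilated lifetime: Δt = γτ₀ = 4.68957 × 0.2632 ns = 1.23429 ns
d = vΔt = 0.9770c × 1.23429 ns = 2.92905×10^8 m/s × 1.23429×10^-9 s = 0.3615 m

d ≈ 0.3615 m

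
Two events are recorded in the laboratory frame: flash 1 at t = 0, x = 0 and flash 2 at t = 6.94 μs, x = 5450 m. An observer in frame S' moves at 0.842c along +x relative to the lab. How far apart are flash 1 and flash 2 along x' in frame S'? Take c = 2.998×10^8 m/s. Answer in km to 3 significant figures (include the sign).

Δx' ≈ 6.86 km

γ = 1/√(1 − 0.842²) = 1.8536
Δx' = γ(Δx − vΔt) = 1.8536 × (5450 m − 0.842×(2.998×10^8 m/s)×6.94×10^-6 s)
= 1.8536 × (3698.1 m) = 6.86 km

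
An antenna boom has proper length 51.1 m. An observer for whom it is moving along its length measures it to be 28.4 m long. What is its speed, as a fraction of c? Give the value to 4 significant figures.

β ≈ 0.8313

γ = L₀/L = 51.1/28.4 = 1.79930
β = √(1 − 1/γ²) = 0.8313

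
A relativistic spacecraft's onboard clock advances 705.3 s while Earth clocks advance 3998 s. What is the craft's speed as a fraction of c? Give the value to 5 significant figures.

β ≈ 0.98432

γ = Δt/τ₀ = 3998/705.3 = 5.668510
β = √(1 − 1/γ²) = √(1 − 1/5.668510²) = 0.98432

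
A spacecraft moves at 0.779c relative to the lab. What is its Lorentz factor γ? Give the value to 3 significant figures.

γ = 1/√(1 − β²) = 1/√(1 − 0.779²) = 1/√(0.39316) = 1.59

γ ≈ 1.59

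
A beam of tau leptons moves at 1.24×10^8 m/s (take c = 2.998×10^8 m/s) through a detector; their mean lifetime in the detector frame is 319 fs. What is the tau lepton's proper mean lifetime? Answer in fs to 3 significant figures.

β = v/c = 1.24×10^8 / 2.998×10^8 = 0.41361
γ = 1/√(1 − 0.41361²) = 1.0984
Proper time: τ₀ = Δt/γ = 319/1.0984 = 290 fs

τ₀ ≈ 290 fs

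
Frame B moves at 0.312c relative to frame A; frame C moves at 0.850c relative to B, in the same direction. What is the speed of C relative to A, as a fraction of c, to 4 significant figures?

Compose boost 2: (0.850 + 0.312)/(1 + 0.850×0.312) = 1.162/1.26520 = 0.9184

u ≈ 0.9184c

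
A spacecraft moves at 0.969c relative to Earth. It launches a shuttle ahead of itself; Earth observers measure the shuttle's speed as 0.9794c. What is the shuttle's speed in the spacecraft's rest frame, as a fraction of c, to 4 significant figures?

Inverse velocity addition: u' = (u − v)/(1 − uv/c²)
= (0.9794 − 0.969)/(1 − 0.9794×0.969) = 0.01040/0.0509614 = 0.2041

u' ≈ 0.2041c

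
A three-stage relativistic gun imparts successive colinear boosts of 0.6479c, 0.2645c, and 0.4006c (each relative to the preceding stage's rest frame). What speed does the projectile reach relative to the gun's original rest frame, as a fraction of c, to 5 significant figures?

Compose boost 2: (0.2645 + 0.6479)/(1 + 0.2645×0.6479) = 0.91240/1.171370 = 0.7789173
Compose boost 3: (0.4006 + 0.7789173)/(1 + 0.4006×0.7789173) = 1.179517/1.312034 = 0.89900

u ≈ 0.89900c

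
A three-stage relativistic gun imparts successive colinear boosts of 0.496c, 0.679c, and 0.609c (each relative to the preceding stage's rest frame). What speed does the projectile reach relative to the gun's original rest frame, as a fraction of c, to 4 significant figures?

Compose boost 2: (0.679 + 0.496)/(1 + 0.679×0.496) = 1.175/1.33678 = 0.878975
Compose boost 3: (0.609 + 0.878975)/(1 + 0.609×0.878975) = 1.48798/1.53530 = 0.9692

u ≈ 0.9692c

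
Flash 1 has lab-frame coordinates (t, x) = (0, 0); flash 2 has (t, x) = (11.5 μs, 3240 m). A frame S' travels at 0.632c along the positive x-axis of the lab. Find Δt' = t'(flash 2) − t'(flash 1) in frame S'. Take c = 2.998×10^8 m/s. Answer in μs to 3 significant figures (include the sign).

Δt' ≈ 6.03 μs

γ = 1/√(1 − 0.632²) = 1.2904
Δt' = γ(Δt − vΔx/c²) = 1.2904 × (11.5 μs − 0.632×3240 m / (2.998×10^8 m/s))
= 1.2904 × (4.6698 μs) = 6.03 μs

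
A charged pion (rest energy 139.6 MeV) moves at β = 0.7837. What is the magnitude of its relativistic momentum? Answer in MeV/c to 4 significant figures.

γ = 1/√(1 − 0.7837²) = 1.60994
p = γβm₀c = 1.60994 × 0.7837 × 139.6 MeV/c = 176.1 MeV/c

p ≈ 176.1 MeV/c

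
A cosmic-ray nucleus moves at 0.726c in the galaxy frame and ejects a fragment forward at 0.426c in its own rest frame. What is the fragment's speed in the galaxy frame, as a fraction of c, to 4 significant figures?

u ≈ 0.8799c

Compose boost 2: (0.426 + 0.726)/(1 + 0.426×0.726) = 1.152/1.30928 = 0.8799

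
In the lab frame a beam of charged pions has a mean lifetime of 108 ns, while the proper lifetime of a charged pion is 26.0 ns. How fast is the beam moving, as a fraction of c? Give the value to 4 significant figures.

β ≈ 0.9706

γ = Δt/τ₀ = 108/26.0 = 4.15385
β = √(1 − 1/γ²) = √(1 − 1/4.15385²) = 0.9706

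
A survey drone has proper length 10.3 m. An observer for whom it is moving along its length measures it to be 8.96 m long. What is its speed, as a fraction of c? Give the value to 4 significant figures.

β ≈ 0.4932

γ = L₀/L = 10.3/8.96 = 1.14955
β = √(1 − 1/γ²) = 0.4932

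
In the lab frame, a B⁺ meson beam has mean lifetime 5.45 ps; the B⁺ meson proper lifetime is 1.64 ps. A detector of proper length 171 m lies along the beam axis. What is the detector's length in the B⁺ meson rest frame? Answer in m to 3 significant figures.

L ≈ 51.5 m

Time dilation ⇒ γ = Δt/τ₀ = 5.45/1.64 = 3.3232
Length contraction: L = L₀/γ = 171/3.3232 = 51.5 m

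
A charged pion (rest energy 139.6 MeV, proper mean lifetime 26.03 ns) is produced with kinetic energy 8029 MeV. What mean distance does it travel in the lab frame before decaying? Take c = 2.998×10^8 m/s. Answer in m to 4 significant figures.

d ≈ 456.6 m

γ = 1 + K/(m₀c²) = 1 + 8029/139.6 = 58.5143
β = √(1 − 1/γ²) = 0.999854
Dilated lifetime: γτ₀ = 58.5143 × 26.03 ns = 1523.13 ns
d = βc·γτ₀ = 0.999854 × (2.998×10^8 m/s) × 1.52313×10^-6 s = 456.6 m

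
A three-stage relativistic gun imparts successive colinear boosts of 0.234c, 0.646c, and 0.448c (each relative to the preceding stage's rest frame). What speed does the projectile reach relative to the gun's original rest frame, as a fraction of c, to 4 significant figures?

Compose boost 2: (0.646 + 0.234)/(1 + 0.646×0.234) = 0.8800/1.15116 = 0.764444
Compose boost 3: (0.448 + 0.764444)/(1 + 0.448×0.764444) = 1.21244/1.34247 = 0.9031

u ≈ 0.9031c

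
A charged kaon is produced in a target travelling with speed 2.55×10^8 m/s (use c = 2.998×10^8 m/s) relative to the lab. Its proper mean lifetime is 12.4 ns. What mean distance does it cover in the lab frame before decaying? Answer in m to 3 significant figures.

β = v/c = 2.55×10^8 / 2.998×10^8 = 0.85057
γ = 1/√(1 − 0.85057²) = 1.9016
Dilated lifetime: Δt = γτ₀ = 1.9016 × 12.4 ns = 23.580 ns
d = vΔt = 0.85057c × 23.580 ns = 2.5500×10^8 m/s × 2.3580×10^-8 s = 6.01 m

d ≈ 6.01 m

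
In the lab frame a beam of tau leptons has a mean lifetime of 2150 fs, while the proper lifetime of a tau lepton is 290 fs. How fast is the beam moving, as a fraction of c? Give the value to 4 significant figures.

β ≈ 0.9909

γ = Δt/τ₀ = 2150/290 = 7.41379
β = √(1 − 1/γ²) = √(1 − 1/7.41379²) = 0.9909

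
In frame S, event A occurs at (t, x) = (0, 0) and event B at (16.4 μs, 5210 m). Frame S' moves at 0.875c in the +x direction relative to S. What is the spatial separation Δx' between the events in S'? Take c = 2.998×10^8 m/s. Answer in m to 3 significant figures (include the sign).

Δx' ≈ 1880 m

γ = 1/√(1 − 0.875²) = 2.0656
Δx' = γ(Δx − vΔt) = 2.0656 × (5210 m − 0.875×(2.998×10^8 m/s)×16.4×10^-6 s)
= 2.0656 × (907.87 m) = 1880 m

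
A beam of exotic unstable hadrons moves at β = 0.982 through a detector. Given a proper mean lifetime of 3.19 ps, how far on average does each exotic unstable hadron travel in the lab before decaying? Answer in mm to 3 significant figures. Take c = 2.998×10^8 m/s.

d ≈ 4.97 mm

γ = 1/√(1 − 0.982²) = 5.2943
Dilated lifetime: Δt = γτ₀ = 5.2943 × 3.19 ps = 16.889 ps
d = vΔt = 0.982c × 16.889 ps = 2.9440×10^8 m/s × 1.6889×10^-11 s = 4.97 mm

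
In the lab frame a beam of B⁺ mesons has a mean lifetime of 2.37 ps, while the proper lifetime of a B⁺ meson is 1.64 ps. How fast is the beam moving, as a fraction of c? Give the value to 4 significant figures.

β ≈ 0.7219

γ = Δt/τ₀ = 2.37/1.64 = 1.44512
β = √(1 − 1/γ²) = √(1 − 1/1.44512²) = 0.7219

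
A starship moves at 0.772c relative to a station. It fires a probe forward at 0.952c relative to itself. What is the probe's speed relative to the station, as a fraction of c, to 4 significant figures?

u ≈ 0.9937c

Relativistic velocity addition: u = (u' + v)/(1 + u'v/c²)
= (0.952 + 0.772)/(1 + 0.952×0.772) = 1.724/1.73494 = 0.9937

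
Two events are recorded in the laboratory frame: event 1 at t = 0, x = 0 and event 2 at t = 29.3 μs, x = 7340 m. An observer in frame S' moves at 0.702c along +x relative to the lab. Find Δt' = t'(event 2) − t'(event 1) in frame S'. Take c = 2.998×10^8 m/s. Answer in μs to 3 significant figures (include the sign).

Δt' ≈ 17.0 μs

γ = 1/√(1 − 0.702²) = 1.4041
Δt' = γ(Δt − vΔx/c²) = 1.4041 × (29.3 μs − 0.702×7340 m / (2.998×10^8 m/s))
= 1.4041 × (12.113 μs) = 17.0 μs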